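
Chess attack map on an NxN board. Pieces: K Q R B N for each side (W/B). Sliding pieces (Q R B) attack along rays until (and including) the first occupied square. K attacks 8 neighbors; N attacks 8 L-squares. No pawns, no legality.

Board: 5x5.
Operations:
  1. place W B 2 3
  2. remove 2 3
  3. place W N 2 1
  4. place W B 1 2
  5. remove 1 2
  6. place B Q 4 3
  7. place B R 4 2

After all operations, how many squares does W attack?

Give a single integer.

Op 1: place WB@(2,3)
Op 2: remove (2,3)
Op 3: place WN@(2,1)
Op 4: place WB@(1,2)
Op 5: remove (1,2)
Op 6: place BQ@(4,3)
Op 7: place BR@(4,2)
Per-piece attacks for W:
  WN@(2,1): attacks (3,3) (4,2) (1,3) (0,2) (4,0) (0,0)
Union (6 distinct): (0,0) (0,2) (1,3) (3,3) (4,0) (4,2)

Answer: 6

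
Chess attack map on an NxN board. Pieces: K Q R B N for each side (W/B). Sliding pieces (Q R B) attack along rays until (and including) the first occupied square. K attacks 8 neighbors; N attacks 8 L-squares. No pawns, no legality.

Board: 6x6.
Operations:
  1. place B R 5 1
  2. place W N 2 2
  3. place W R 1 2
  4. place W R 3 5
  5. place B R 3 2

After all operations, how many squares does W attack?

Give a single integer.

Op 1: place BR@(5,1)
Op 2: place WN@(2,2)
Op 3: place WR@(1,2)
Op 4: place WR@(3,5)
Op 5: place BR@(3,2)
Per-piece attacks for W:
  WR@(1,2): attacks (1,3) (1,4) (1,5) (1,1) (1,0) (2,2) (0,2) [ray(1,0) blocked at (2,2)]
  WN@(2,2): attacks (3,4) (4,3) (1,4) (0,3) (3,0) (4,1) (1,0) (0,1)
  WR@(3,5): attacks (3,4) (3,3) (3,2) (4,5) (5,5) (2,5) (1,5) (0,5) [ray(0,-1) blocked at (3,2)]
Union (19 distinct): (0,1) (0,2) (0,3) (0,5) (1,0) (1,1) (1,3) (1,4) (1,5) (2,2) (2,5) (3,0) (3,2) (3,3) (3,4) (4,1) (4,3) (4,5) (5,5)

Answer: 19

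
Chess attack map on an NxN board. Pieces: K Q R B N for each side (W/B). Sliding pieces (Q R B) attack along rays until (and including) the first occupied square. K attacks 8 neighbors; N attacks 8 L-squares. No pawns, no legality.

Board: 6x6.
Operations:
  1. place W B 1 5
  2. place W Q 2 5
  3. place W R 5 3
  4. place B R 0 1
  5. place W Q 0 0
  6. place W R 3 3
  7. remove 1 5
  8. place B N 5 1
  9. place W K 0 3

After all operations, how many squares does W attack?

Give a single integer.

Answer: 31

Derivation:
Op 1: place WB@(1,5)
Op 2: place WQ@(2,5)
Op 3: place WR@(5,3)
Op 4: place BR@(0,1)
Op 5: place WQ@(0,0)
Op 6: place WR@(3,3)
Op 7: remove (1,5)
Op 8: place BN@(5,1)
Op 9: place WK@(0,3)
Per-piece attacks for W:
  WQ@(0,0): attacks (0,1) (1,0) (2,0) (3,0) (4,0) (5,0) (1,1) (2,2) (3,3) [ray(0,1) blocked at (0,1); ray(1,1) blocked at (3,3)]
  WK@(0,3): attacks (0,4) (0,2) (1,3) (1,4) (1,2)
  WQ@(2,5): attacks (2,4) (2,3) (2,2) (2,1) (2,0) (3,5) (4,5) (5,5) (1,5) (0,5) (3,4) (4,3) (5,2) (1,4) (0,3) [ray(-1,-1) blocked at (0,3)]
  WR@(3,3): attacks (3,4) (3,5) (3,2) (3,1) (3,0) (4,3) (5,3) (2,3) (1,3) (0,3) [ray(1,0) blocked at (5,3); ray(-1,0) blocked at (0,3)]
  WR@(5,3): attacks (5,4) (5,5) (5,2) (5,1) (4,3) (3,3) [ray(0,-1) blocked at (5,1); ray(-1,0) blocked at (3,3)]
Union (31 distinct): (0,1) (0,2) (0,3) (0,4) (0,5) (1,0) (1,1) (1,2) (1,3) (1,4) (1,5) (2,0) (2,1) (2,2) (2,3) (2,4) (3,0) (3,1) (3,2) (3,3) (3,4) (3,5) (4,0) (4,3) (4,5) (5,0) (5,1) (5,2) (5,3) (5,4) (5,5)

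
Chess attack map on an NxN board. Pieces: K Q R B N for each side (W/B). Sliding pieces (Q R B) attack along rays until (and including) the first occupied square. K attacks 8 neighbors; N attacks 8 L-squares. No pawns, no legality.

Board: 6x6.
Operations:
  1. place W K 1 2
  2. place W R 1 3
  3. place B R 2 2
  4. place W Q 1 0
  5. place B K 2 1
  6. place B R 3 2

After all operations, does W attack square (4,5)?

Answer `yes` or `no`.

Op 1: place WK@(1,2)
Op 2: place WR@(1,3)
Op 3: place BR@(2,2)
Op 4: place WQ@(1,0)
Op 5: place BK@(2,1)
Op 6: place BR@(3,2)
Per-piece attacks for W:
  WQ@(1,0): attacks (1,1) (1,2) (2,0) (3,0) (4,0) (5,0) (0,0) (2,1) (0,1) [ray(0,1) blocked at (1,2); ray(1,1) blocked at (2,1)]
  WK@(1,2): attacks (1,3) (1,1) (2,2) (0,2) (2,3) (2,1) (0,3) (0,1)
  WR@(1,3): attacks (1,4) (1,5) (1,2) (2,3) (3,3) (4,3) (5,3) (0,3) [ray(0,-1) blocked at (1,2)]
W attacks (4,5): no

Answer: no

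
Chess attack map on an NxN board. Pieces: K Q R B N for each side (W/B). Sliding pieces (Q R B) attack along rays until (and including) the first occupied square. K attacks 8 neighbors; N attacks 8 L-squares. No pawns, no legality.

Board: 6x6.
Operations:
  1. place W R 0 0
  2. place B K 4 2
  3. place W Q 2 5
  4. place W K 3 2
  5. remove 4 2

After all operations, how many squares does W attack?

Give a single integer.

Answer: 26

Derivation:
Op 1: place WR@(0,0)
Op 2: place BK@(4,2)
Op 3: place WQ@(2,5)
Op 4: place WK@(3,2)
Op 5: remove (4,2)
Per-piece attacks for W:
  WR@(0,0): attacks (0,1) (0,2) (0,3) (0,4) (0,5) (1,0) (2,0) (3,0) (4,0) (5,0)
  WQ@(2,5): attacks (2,4) (2,3) (2,2) (2,1) (2,0) (3,5) (4,5) (5,5) (1,5) (0,5) (3,4) (4,3) (5,2) (1,4) (0,3)
  WK@(3,2): attacks (3,3) (3,1) (4,2) (2,2) (4,3) (4,1) (2,3) (2,1)
Union (26 distinct): (0,1) (0,2) (0,3) (0,4) (0,5) (1,0) (1,4) (1,5) (2,0) (2,1) (2,2) (2,3) (2,4) (3,0) (3,1) (3,3) (3,4) (3,5) (4,0) (4,1) (4,2) (4,3) (4,5) (5,0) (5,2) (5,5)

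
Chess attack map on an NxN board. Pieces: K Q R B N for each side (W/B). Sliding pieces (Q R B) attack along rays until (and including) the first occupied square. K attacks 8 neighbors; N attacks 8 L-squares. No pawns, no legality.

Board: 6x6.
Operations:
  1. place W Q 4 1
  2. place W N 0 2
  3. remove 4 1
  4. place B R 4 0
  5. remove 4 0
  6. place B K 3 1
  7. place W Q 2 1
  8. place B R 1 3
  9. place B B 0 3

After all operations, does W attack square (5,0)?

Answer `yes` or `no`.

Op 1: place WQ@(4,1)
Op 2: place WN@(0,2)
Op 3: remove (4,1)
Op 4: place BR@(4,0)
Op 5: remove (4,0)
Op 6: place BK@(3,1)
Op 7: place WQ@(2,1)
Op 8: place BR@(1,3)
Op 9: place BB@(0,3)
Per-piece attacks for W:
  WN@(0,2): attacks (1,4) (2,3) (1,0) (2,1)
  WQ@(2,1): attacks (2,2) (2,3) (2,4) (2,5) (2,0) (3,1) (1,1) (0,1) (3,2) (4,3) (5,4) (3,0) (1,2) (0,3) (1,0) [ray(1,0) blocked at (3,1); ray(-1,1) blocked at (0,3)]
W attacks (5,0): no

Answer: no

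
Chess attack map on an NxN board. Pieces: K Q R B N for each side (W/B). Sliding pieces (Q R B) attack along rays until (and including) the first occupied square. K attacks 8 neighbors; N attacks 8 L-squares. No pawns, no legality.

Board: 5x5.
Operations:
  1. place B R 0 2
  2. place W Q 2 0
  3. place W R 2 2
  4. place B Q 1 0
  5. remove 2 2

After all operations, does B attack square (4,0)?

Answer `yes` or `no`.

Answer: no

Derivation:
Op 1: place BR@(0,2)
Op 2: place WQ@(2,0)
Op 3: place WR@(2,2)
Op 4: place BQ@(1,0)
Op 5: remove (2,2)
Per-piece attacks for B:
  BR@(0,2): attacks (0,3) (0,4) (0,1) (0,0) (1,2) (2,2) (3,2) (4,2)
  BQ@(1,0): attacks (1,1) (1,2) (1,3) (1,4) (2,0) (0,0) (2,1) (3,2) (4,3) (0,1) [ray(1,0) blocked at (2,0)]
B attacks (4,0): no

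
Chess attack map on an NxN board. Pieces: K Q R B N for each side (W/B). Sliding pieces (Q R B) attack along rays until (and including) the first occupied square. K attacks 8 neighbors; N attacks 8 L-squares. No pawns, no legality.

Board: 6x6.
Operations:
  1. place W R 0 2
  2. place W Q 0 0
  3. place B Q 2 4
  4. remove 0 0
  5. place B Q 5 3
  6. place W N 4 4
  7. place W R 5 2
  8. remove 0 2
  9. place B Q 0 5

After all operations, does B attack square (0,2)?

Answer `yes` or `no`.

Op 1: place WR@(0,2)
Op 2: place WQ@(0,0)
Op 3: place BQ@(2,4)
Op 4: remove (0,0)
Op 5: place BQ@(5,3)
Op 6: place WN@(4,4)
Op 7: place WR@(5,2)
Op 8: remove (0,2)
Op 9: place BQ@(0,5)
Per-piece attacks for B:
  BQ@(0,5): attacks (0,4) (0,3) (0,2) (0,1) (0,0) (1,5) (2,5) (3,5) (4,5) (5,5) (1,4) (2,3) (3,2) (4,1) (5,0)
  BQ@(2,4): attacks (2,5) (2,3) (2,2) (2,1) (2,0) (3,4) (4,4) (1,4) (0,4) (3,5) (3,3) (4,2) (5,1) (1,5) (1,3) (0,2) [ray(1,0) blocked at (4,4)]
  BQ@(5,3): attacks (5,4) (5,5) (5,2) (4,3) (3,3) (2,3) (1,3) (0,3) (4,4) (4,2) (3,1) (2,0) [ray(0,-1) blocked at (5,2); ray(-1,1) blocked at (4,4)]
B attacks (0,2): yes

Answer: yes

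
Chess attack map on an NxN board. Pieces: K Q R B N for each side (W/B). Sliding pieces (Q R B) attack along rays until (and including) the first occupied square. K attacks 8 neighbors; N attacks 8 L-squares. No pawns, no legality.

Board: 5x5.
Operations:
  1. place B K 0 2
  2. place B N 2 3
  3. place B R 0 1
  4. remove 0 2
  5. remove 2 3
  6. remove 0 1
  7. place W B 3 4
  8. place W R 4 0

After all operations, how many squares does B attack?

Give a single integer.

Op 1: place BK@(0,2)
Op 2: place BN@(2,3)
Op 3: place BR@(0,1)
Op 4: remove (0,2)
Op 5: remove (2,3)
Op 6: remove (0,1)
Op 7: place WB@(3,4)
Op 8: place WR@(4,0)
Per-piece attacks for B:
Union (0 distinct): (none)

Answer: 0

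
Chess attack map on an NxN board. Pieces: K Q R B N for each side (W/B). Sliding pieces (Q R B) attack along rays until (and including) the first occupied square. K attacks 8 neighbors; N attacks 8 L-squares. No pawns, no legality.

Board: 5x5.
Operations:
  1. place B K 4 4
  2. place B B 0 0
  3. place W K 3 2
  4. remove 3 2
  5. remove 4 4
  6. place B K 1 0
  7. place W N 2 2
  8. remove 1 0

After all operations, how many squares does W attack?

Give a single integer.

Answer: 8

Derivation:
Op 1: place BK@(4,4)
Op 2: place BB@(0,0)
Op 3: place WK@(3,2)
Op 4: remove (3,2)
Op 5: remove (4,4)
Op 6: place BK@(1,0)
Op 7: place WN@(2,2)
Op 8: remove (1,0)
Per-piece attacks for W:
  WN@(2,2): attacks (3,4) (4,3) (1,4) (0,3) (3,0) (4,1) (1,0) (0,1)
Union (8 distinct): (0,1) (0,3) (1,0) (1,4) (3,0) (3,4) (4,1) (4,3)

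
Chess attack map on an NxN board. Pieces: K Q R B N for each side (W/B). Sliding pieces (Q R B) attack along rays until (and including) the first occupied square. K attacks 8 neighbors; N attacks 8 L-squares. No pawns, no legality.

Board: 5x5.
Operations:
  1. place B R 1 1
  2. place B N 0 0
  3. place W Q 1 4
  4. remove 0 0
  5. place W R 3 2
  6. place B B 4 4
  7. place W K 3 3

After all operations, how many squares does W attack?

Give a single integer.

Answer: 17

Derivation:
Op 1: place BR@(1,1)
Op 2: place BN@(0,0)
Op 3: place WQ@(1,4)
Op 4: remove (0,0)
Op 5: place WR@(3,2)
Op 6: place BB@(4,4)
Op 7: place WK@(3,3)
Per-piece attacks for W:
  WQ@(1,4): attacks (1,3) (1,2) (1,1) (2,4) (3,4) (4,4) (0,4) (2,3) (3,2) (0,3) [ray(0,-1) blocked at (1,1); ray(1,0) blocked at (4,4); ray(1,-1) blocked at (3,2)]
  WR@(3,2): attacks (3,3) (3,1) (3,0) (4,2) (2,2) (1,2) (0,2) [ray(0,1) blocked at (3,3)]
  WK@(3,3): attacks (3,4) (3,2) (4,3) (2,3) (4,4) (4,2) (2,4) (2,2)
Union (17 distinct): (0,2) (0,3) (0,4) (1,1) (1,2) (1,3) (2,2) (2,3) (2,4) (3,0) (3,1) (3,2) (3,3) (3,4) (4,2) (4,3) (4,4)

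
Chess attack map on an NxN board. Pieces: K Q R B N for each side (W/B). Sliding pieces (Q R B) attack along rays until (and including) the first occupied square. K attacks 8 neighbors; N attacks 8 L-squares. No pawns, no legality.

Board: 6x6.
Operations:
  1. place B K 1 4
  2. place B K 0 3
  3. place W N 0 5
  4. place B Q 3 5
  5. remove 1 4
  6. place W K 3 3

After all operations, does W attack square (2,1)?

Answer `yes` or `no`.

Op 1: place BK@(1,4)
Op 2: place BK@(0,3)
Op 3: place WN@(0,5)
Op 4: place BQ@(3,5)
Op 5: remove (1,4)
Op 6: place WK@(3,3)
Per-piece attacks for W:
  WN@(0,5): attacks (1,3) (2,4)
  WK@(3,3): attacks (3,4) (3,2) (4,3) (2,3) (4,4) (4,2) (2,4) (2,2)
W attacks (2,1): no

Answer: no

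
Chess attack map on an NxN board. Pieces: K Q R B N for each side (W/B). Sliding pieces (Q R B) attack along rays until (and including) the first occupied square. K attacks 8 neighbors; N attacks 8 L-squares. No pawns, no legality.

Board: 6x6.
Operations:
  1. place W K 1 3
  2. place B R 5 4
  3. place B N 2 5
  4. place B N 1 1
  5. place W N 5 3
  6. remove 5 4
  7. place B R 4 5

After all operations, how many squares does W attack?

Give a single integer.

Answer: 12

Derivation:
Op 1: place WK@(1,3)
Op 2: place BR@(5,4)
Op 3: place BN@(2,5)
Op 4: place BN@(1,1)
Op 5: place WN@(5,3)
Op 6: remove (5,4)
Op 7: place BR@(4,5)
Per-piece attacks for W:
  WK@(1,3): attacks (1,4) (1,2) (2,3) (0,3) (2,4) (2,2) (0,4) (0,2)
  WN@(5,3): attacks (4,5) (3,4) (4,1) (3,2)
Union (12 distinct): (0,2) (0,3) (0,4) (1,2) (1,4) (2,2) (2,3) (2,4) (3,2) (3,4) (4,1) (4,5)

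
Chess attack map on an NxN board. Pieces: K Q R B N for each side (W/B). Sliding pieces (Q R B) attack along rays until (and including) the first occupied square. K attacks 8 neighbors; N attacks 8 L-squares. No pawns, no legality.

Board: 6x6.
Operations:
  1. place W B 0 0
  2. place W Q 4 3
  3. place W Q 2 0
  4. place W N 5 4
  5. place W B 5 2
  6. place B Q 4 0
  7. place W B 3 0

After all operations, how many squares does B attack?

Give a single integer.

Op 1: place WB@(0,0)
Op 2: place WQ@(4,3)
Op 3: place WQ@(2,0)
Op 4: place WN@(5,4)
Op 5: place WB@(5,2)
Op 6: place BQ@(4,0)
Op 7: place WB@(3,0)
Per-piece attacks for B:
  BQ@(4,0): attacks (4,1) (4,2) (4,3) (5,0) (3,0) (5,1) (3,1) (2,2) (1,3) (0,4) [ray(0,1) blocked at (4,3); ray(-1,0) blocked at (3,0)]
Union (10 distinct): (0,4) (1,3) (2,2) (3,0) (3,1) (4,1) (4,2) (4,3) (5,0) (5,1)

Answer: 10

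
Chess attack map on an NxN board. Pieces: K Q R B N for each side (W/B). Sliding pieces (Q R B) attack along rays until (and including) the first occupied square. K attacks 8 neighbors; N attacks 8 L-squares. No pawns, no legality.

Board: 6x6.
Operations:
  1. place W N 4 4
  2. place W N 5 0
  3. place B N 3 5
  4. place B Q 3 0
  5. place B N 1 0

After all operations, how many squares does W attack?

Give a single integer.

Answer: 6

Derivation:
Op 1: place WN@(4,4)
Op 2: place WN@(5,0)
Op 3: place BN@(3,5)
Op 4: place BQ@(3,0)
Op 5: place BN@(1,0)
Per-piece attacks for W:
  WN@(4,4): attacks (2,5) (5,2) (3,2) (2,3)
  WN@(5,0): attacks (4,2) (3,1)
Union (6 distinct): (2,3) (2,5) (3,1) (3,2) (4,2) (5,2)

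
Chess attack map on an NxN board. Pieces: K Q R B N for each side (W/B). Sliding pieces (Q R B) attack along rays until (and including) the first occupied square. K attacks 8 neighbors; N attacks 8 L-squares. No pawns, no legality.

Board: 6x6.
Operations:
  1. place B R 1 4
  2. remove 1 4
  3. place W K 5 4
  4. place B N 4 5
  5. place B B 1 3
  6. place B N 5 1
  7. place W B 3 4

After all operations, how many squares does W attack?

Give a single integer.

Op 1: place BR@(1,4)
Op 2: remove (1,4)
Op 3: place WK@(5,4)
Op 4: place BN@(4,5)
Op 5: place BB@(1,3)
Op 6: place BN@(5,1)
Op 7: place WB@(3,4)
Per-piece attacks for W:
  WB@(3,4): attacks (4,5) (4,3) (5,2) (2,5) (2,3) (1,2) (0,1) [ray(1,1) blocked at (4,5)]
  WK@(5,4): attacks (5,5) (5,3) (4,4) (4,5) (4,3)
Union (10 distinct): (0,1) (1,2) (2,3) (2,5) (4,3) (4,4) (4,5) (5,2) (5,3) (5,5)

Answer: 10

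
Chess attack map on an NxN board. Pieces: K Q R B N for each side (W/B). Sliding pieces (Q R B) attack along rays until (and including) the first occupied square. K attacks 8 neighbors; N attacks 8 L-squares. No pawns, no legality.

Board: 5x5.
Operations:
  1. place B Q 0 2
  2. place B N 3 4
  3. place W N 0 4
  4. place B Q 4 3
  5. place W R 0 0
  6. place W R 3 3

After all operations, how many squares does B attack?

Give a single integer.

Answer: 19

Derivation:
Op 1: place BQ@(0,2)
Op 2: place BN@(3,4)
Op 3: place WN@(0,4)
Op 4: place BQ@(4,3)
Op 5: place WR@(0,0)
Op 6: place WR@(3,3)
Per-piece attacks for B:
  BQ@(0,2): attacks (0,3) (0,4) (0,1) (0,0) (1,2) (2,2) (3,2) (4,2) (1,3) (2,4) (1,1) (2,0) [ray(0,1) blocked at (0,4); ray(0,-1) blocked at (0,0)]
  BN@(3,4): attacks (4,2) (2,2) (1,3)
  BQ@(4,3): attacks (4,4) (4,2) (4,1) (4,0) (3,3) (3,4) (3,2) (2,1) (1,0) [ray(-1,0) blocked at (3,3); ray(-1,1) blocked at (3,4)]
Union (19 distinct): (0,0) (0,1) (0,3) (0,4) (1,0) (1,1) (1,2) (1,3) (2,0) (2,1) (2,2) (2,4) (3,2) (3,3) (3,4) (4,0) (4,1) (4,2) (4,4)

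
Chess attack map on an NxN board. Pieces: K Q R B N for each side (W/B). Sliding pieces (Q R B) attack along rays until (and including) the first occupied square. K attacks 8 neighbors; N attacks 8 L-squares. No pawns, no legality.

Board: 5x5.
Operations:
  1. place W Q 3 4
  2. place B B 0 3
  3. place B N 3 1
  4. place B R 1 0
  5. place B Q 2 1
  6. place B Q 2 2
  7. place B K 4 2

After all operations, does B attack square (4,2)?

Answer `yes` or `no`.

Answer: yes

Derivation:
Op 1: place WQ@(3,4)
Op 2: place BB@(0,3)
Op 3: place BN@(3,1)
Op 4: place BR@(1,0)
Op 5: place BQ@(2,1)
Op 6: place BQ@(2,2)
Op 7: place BK@(4,2)
Per-piece attacks for B:
  BB@(0,3): attacks (1,4) (1,2) (2,1) [ray(1,-1) blocked at (2,1)]
  BR@(1,0): attacks (1,1) (1,2) (1,3) (1,4) (2,0) (3,0) (4,0) (0,0)
  BQ@(2,1): attacks (2,2) (2,0) (3,1) (1,1) (0,1) (3,2) (4,3) (3,0) (1,2) (0,3) (1,0) [ray(0,1) blocked at (2,2); ray(1,0) blocked at (3,1); ray(-1,1) blocked at (0,3); ray(-1,-1) blocked at (1,0)]
  BQ@(2,2): attacks (2,3) (2,4) (2,1) (3,2) (4,2) (1,2) (0,2) (3,3) (4,4) (3,1) (1,3) (0,4) (1,1) (0,0) [ray(0,-1) blocked at (2,1); ray(1,0) blocked at (4,2); ray(1,-1) blocked at (3,1)]
  BN@(3,1): attacks (4,3) (2,3) (1,2) (1,0)
  BK@(4,2): attacks (4,3) (4,1) (3,2) (3,3) (3,1)
B attacks (4,2): yes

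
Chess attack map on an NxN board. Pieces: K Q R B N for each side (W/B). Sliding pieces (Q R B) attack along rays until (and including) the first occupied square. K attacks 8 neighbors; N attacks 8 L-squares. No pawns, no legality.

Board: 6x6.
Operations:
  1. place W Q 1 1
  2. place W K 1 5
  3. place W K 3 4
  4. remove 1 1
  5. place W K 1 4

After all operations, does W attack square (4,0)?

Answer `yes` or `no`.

Answer: no

Derivation:
Op 1: place WQ@(1,1)
Op 2: place WK@(1,5)
Op 3: place WK@(3,4)
Op 4: remove (1,1)
Op 5: place WK@(1,4)
Per-piece attacks for W:
  WK@(1,4): attacks (1,5) (1,3) (2,4) (0,4) (2,5) (2,3) (0,5) (0,3)
  WK@(1,5): attacks (1,4) (2,5) (0,5) (2,4) (0,4)
  WK@(3,4): attacks (3,5) (3,3) (4,4) (2,4) (4,5) (4,3) (2,5) (2,3)
W attacks (4,0): no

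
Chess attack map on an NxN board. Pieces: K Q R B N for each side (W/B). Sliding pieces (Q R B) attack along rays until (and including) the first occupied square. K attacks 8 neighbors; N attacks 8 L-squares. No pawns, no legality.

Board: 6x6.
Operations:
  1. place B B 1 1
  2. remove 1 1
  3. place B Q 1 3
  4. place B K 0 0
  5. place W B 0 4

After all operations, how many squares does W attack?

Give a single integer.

Op 1: place BB@(1,1)
Op 2: remove (1,1)
Op 3: place BQ@(1,3)
Op 4: place BK@(0,0)
Op 5: place WB@(0,4)
Per-piece attacks for W:
  WB@(0,4): attacks (1,5) (1,3) [ray(1,-1) blocked at (1,3)]
Union (2 distinct): (1,3) (1,5)

Answer: 2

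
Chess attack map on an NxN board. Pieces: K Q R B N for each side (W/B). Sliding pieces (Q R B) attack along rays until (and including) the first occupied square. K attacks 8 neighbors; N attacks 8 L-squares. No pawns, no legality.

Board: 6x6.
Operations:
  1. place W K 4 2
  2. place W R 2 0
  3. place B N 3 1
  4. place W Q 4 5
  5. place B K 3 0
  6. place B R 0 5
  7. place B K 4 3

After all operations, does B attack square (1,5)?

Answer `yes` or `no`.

Op 1: place WK@(4,2)
Op 2: place WR@(2,0)
Op 3: place BN@(3,1)
Op 4: place WQ@(4,5)
Op 5: place BK@(3,0)
Op 6: place BR@(0,5)
Op 7: place BK@(4,3)
Per-piece attacks for B:
  BR@(0,5): attacks (0,4) (0,3) (0,2) (0,1) (0,0) (1,5) (2,5) (3,5) (4,5) [ray(1,0) blocked at (4,5)]
  BK@(3,0): attacks (3,1) (4,0) (2,0) (4,1) (2,1)
  BN@(3,1): attacks (4,3) (5,2) (2,3) (1,2) (5,0) (1,0)
  BK@(4,3): attacks (4,4) (4,2) (5,3) (3,3) (5,4) (5,2) (3,4) (3,2)
B attacks (1,5): yes

Answer: yes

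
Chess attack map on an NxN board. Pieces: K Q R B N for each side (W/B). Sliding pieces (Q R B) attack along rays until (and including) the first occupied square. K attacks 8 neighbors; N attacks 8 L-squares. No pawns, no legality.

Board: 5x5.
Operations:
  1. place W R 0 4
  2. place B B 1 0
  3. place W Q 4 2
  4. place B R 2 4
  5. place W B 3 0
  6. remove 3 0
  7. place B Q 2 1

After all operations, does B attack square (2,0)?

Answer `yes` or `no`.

Answer: yes

Derivation:
Op 1: place WR@(0,4)
Op 2: place BB@(1,0)
Op 3: place WQ@(4,2)
Op 4: place BR@(2,4)
Op 5: place WB@(3,0)
Op 6: remove (3,0)
Op 7: place BQ@(2,1)
Per-piece attacks for B:
  BB@(1,0): attacks (2,1) (0,1) [ray(1,1) blocked at (2,1)]
  BQ@(2,1): attacks (2,2) (2,3) (2,4) (2,0) (3,1) (4,1) (1,1) (0,1) (3,2) (4,3) (3,0) (1,2) (0,3) (1,0) [ray(0,1) blocked at (2,4); ray(-1,-1) blocked at (1,0)]
  BR@(2,4): attacks (2,3) (2,2) (2,1) (3,4) (4,4) (1,4) (0,4) [ray(0,-1) blocked at (2,1); ray(-1,0) blocked at (0,4)]
B attacks (2,0): yes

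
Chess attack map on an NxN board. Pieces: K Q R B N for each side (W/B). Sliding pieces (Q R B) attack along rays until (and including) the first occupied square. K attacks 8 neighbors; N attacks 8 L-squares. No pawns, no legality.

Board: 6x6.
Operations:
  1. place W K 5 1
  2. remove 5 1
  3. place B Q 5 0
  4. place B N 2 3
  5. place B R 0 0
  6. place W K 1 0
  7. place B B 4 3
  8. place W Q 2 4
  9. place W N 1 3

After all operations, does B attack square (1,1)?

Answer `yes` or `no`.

Op 1: place WK@(5,1)
Op 2: remove (5,1)
Op 3: place BQ@(5,0)
Op 4: place BN@(2,3)
Op 5: place BR@(0,0)
Op 6: place WK@(1,0)
Op 7: place BB@(4,3)
Op 8: place WQ@(2,4)
Op 9: place WN@(1,3)
Per-piece attacks for B:
  BR@(0,0): attacks (0,1) (0,2) (0,3) (0,4) (0,5) (1,0) [ray(1,0) blocked at (1,0)]
  BN@(2,3): attacks (3,5) (4,4) (1,5) (0,4) (3,1) (4,2) (1,1) (0,2)
  BB@(4,3): attacks (5,4) (5,2) (3,4) (2,5) (3,2) (2,1) (1,0) [ray(-1,-1) blocked at (1,0)]
  BQ@(5,0): attacks (5,1) (5,2) (5,3) (5,4) (5,5) (4,0) (3,0) (2,0) (1,0) (4,1) (3,2) (2,3) [ray(-1,0) blocked at (1,0); ray(-1,1) blocked at (2,3)]
B attacks (1,1): yes

Answer: yes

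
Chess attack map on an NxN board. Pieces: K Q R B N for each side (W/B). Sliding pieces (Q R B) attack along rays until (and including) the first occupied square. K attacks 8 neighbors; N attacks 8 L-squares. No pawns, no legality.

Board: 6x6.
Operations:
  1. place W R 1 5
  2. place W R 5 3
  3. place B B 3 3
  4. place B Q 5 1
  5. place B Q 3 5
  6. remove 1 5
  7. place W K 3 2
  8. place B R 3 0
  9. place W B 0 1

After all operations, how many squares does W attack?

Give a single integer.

Op 1: place WR@(1,5)
Op 2: place WR@(5,3)
Op 3: place BB@(3,3)
Op 4: place BQ@(5,1)
Op 5: place BQ@(3,5)
Op 6: remove (1,5)
Op 7: place WK@(3,2)
Op 8: place BR@(3,0)
Op 9: place WB@(0,1)
Per-piece attacks for W:
  WB@(0,1): attacks (1,2) (2,3) (3,4) (4,5) (1,0)
  WK@(3,2): attacks (3,3) (3,1) (4,2) (2,2) (4,3) (4,1) (2,3) (2,1)
  WR@(5,3): attacks (5,4) (5,5) (5,2) (5,1) (4,3) (3,3) [ray(0,-1) blocked at (5,1); ray(-1,0) blocked at (3,3)]
Union (16 distinct): (1,0) (1,2) (2,1) (2,2) (2,3) (3,1) (3,3) (3,4) (4,1) (4,2) (4,3) (4,5) (5,1) (5,2) (5,4) (5,5)

Answer: 16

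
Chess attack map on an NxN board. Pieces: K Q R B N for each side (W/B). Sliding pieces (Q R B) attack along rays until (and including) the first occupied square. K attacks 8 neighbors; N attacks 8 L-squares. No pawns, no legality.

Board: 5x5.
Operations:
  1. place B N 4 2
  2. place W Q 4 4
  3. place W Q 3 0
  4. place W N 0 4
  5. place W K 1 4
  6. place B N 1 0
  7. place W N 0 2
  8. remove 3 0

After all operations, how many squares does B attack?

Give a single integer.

Op 1: place BN@(4,2)
Op 2: place WQ@(4,4)
Op 3: place WQ@(3,0)
Op 4: place WN@(0,4)
Op 5: place WK@(1,4)
Op 6: place BN@(1,0)
Op 7: place WN@(0,2)
Op 8: remove (3,0)
Per-piece attacks for B:
  BN@(1,0): attacks (2,2) (3,1) (0,2)
  BN@(4,2): attacks (3,4) (2,3) (3,0) (2,1)
Union (7 distinct): (0,2) (2,1) (2,2) (2,3) (3,0) (3,1) (3,4)

Answer: 7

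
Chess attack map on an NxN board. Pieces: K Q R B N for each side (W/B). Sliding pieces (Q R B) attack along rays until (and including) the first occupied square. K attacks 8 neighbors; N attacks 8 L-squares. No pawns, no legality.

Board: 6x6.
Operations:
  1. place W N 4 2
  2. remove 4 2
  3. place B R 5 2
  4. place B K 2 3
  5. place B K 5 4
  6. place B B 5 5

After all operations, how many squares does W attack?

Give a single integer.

Op 1: place WN@(4,2)
Op 2: remove (4,2)
Op 3: place BR@(5,2)
Op 4: place BK@(2,3)
Op 5: place BK@(5,4)
Op 6: place BB@(5,5)
Per-piece attacks for W:
Union (0 distinct): (none)

Answer: 0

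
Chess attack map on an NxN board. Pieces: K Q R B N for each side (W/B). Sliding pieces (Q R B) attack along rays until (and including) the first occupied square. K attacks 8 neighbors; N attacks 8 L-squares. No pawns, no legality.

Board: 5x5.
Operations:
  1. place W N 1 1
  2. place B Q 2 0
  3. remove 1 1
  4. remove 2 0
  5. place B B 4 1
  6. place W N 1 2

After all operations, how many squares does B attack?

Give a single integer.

Op 1: place WN@(1,1)
Op 2: place BQ@(2,0)
Op 3: remove (1,1)
Op 4: remove (2,0)
Op 5: place BB@(4,1)
Op 6: place WN@(1,2)
Per-piece attacks for B:
  BB@(4,1): attacks (3,2) (2,3) (1,4) (3,0)
Union (4 distinct): (1,4) (2,3) (3,0) (3,2)

Answer: 4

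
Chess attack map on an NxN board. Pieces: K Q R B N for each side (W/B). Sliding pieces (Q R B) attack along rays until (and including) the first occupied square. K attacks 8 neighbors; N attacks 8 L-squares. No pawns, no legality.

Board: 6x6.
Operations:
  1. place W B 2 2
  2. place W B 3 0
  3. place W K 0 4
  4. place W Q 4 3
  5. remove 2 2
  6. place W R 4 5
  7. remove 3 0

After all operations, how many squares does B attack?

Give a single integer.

Op 1: place WB@(2,2)
Op 2: place WB@(3,0)
Op 3: place WK@(0,4)
Op 4: place WQ@(4,3)
Op 5: remove (2,2)
Op 6: place WR@(4,5)
Op 7: remove (3,0)
Per-piece attacks for B:
Union (0 distinct): (none)

Answer: 0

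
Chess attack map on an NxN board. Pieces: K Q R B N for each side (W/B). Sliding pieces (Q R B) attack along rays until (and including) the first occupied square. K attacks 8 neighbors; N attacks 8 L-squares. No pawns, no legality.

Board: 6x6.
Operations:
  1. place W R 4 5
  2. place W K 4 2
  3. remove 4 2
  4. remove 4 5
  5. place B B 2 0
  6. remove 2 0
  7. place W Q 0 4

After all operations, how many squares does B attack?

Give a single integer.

Answer: 0

Derivation:
Op 1: place WR@(4,5)
Op 2: place WK@(4,2)
Op 3: remove (4,2)
Op 4: remove (4,5)
Op 5: place BB@(2,0)
Op 6: remove (2,0)
Op 7: place WQ@(0,4)
Per-piece attacks for B:
Union (0 distinct): (none)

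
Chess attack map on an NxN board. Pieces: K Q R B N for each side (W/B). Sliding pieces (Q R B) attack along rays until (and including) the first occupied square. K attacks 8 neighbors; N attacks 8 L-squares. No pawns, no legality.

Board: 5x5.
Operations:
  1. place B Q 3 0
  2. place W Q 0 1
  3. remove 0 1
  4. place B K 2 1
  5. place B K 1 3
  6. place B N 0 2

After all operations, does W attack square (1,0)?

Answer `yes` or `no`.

Answer: no

Derivation:
Op 1: place BQ@(3,0)
Op 2: place WQ@(0,1)
Op 3: remove (0,1)
Op 4: place BK@(2,1)
Op 5: place BK@(1,3)
Op 6: place BN@(0,2)
Per-piece attacks for W:
W attacks (1,0): no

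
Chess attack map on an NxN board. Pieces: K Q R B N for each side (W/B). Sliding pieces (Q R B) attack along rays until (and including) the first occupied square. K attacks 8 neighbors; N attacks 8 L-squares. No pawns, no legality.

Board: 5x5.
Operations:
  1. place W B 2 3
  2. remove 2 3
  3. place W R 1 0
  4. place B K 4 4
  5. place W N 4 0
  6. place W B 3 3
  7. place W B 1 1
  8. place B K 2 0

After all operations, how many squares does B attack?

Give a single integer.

Answer: 8

Derivation:
Op 1: place WB@(2,3)
Op 2: remove (2,3)
Op 3: place WR@(1,0)
Op 4: place BK@(4,4)
Op 5: place WN@(4,0)
Op 6: place WB@(3,3)
Op 7: place WB@(1,1)
Op 8: place BK@(2,0)
Per-piece attacks for B:
  BK@(2,0): attacks (2,1) (3,0) (1,0) (3,1) (1,1)
  BK@(4,4): attacks (4,3) (3,4) (3,3)
Union (8 distinct): (1,0) (1,1) (2,1) (3,0) (3,1) (3,3) (3,4) (4,3)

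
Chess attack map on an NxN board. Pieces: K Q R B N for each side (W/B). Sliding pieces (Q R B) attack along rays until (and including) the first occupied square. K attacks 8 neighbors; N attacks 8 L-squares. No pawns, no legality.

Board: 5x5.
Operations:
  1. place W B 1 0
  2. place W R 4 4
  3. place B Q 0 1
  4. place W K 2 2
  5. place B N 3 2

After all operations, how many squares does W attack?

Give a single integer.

Op 1: place WB@(1,0)
Op 2: place WR@(4,4)
Op 3: place BQ@(0,1)
Op 4: place WK@(2,2)
Op 5: place BN@(3,2)
Per-piece attacks for W:
  WB@(1,0): attacks (2,1) (3,2) (0,1) [ray(1,1) blocked at (3,2); ray(-1,1) blocked at (0,1)]
  WK@(2,2): attacks (2,3) (2,1) (3,2) (1,2) (3,3) (3,1) (1,3) (1,1)
  WR@(4,4): attacks (4,3) (4,2) (4,1) (4,0) (3,4) (2,4) (1,4) (0,4)
Union (17 distinct): (0,1) (0,4) (1,1) (1,2) (1,3) (1,4) (2,1) (2,3) (2,4) (3,1) (3,2) (3,3) (3,4) (4,0) (4,1) (4,2) (4,3)

Answer: 17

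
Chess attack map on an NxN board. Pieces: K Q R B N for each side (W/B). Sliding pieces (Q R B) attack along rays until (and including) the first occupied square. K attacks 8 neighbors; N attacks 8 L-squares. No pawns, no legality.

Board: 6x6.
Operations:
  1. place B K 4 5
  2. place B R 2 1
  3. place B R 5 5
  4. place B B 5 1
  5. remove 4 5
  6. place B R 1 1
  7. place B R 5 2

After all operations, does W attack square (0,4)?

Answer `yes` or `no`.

Op 1: place BK@(4,5)
Op 2: place BR@(2,1)
Op 3: place BR@(5,5)
Op 4: place BB@(5,1)
Op 5: remove (4,5)
Op 6: place BR@(1,1)
Op 7: place BR@(5,2)
Per-piece attacks for W:
W attacks (0,4): no

Answer: no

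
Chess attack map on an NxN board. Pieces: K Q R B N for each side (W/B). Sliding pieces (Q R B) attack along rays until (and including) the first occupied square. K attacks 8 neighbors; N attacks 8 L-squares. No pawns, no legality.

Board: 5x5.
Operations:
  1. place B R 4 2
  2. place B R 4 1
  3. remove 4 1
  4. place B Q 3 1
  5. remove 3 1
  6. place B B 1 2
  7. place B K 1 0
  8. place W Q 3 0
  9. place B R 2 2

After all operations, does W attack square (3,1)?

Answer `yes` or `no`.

Answer: yes

Derivation:
Op 1: place BR@(4,2)
Op 2: place BR@(4,1)
Op 3: remove (4,1)
Op 4: place BQ@(3,1)
Op 5: remove (3,1)
Op 6: place BB@(1,2)
Op 7: place BK@(1,0)
Op 8: place WQ@(3,0)
Op 9: place BR@(2,2)
Per-piece attacks for W:
  WQ@(3,0): attacks (3,1) (3,2) (3,3) (3,4) (4,0) (2,0) (1,0) (4,1) (2,1) (1,2) [ray(-1,0) blocked at (1,0); ray(-1,1) blocked at (1,2)]
W attacks (3,1): yes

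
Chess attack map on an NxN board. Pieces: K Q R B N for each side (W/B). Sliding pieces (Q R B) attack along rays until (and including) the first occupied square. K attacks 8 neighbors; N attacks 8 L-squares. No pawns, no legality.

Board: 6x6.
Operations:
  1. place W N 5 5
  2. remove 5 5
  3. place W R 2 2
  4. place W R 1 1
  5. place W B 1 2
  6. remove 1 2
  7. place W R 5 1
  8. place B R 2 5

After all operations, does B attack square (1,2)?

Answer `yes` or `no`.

Answer: no

Derivation:
Op 1: place WN@(5,5)
Op 2: remove (5,5)
Op 3: place WR@(2,2)
Op 4: place WR@(1,1)
Op 5: place WB@(1,2)
Op 6: remove (1,2)
Op 7: place WR@(5,1)
Op 8: place BR@(2,5)
Per-piece attacks for B:
  BR@(2,5): attacks (2,4) (2,3) (2,2) (3,5) (4,5) (5,5) (1,5) (0,5) [ray(0,-1) blocked at (2,2)]
B attacks (1,2): no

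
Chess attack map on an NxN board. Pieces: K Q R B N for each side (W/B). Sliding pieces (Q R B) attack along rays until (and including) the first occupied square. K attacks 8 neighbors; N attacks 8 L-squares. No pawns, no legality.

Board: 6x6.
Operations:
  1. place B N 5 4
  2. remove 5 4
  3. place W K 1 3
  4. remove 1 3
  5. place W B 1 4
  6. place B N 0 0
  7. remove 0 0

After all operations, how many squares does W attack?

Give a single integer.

Answer: 7

Derivation:
Op 1: place BN@(5,4)
Op 2: remove (5,4)
Op 3: place WK@(1,3)
Op 4: remove (1,3)
Op 5: place WB@(1,4)
Op 6: place BN@(0,0)
Op 7: remove (0,0)
Per-piece attacks for W:
  WB@(1,4): attacks (2,5) (2,3) (3,2) (4,1) (5,0) (0,5) (0,3)
Union (7 distinct): (0,3) (0,5) (2,3) (2,5) (3,2) (4,1) (5,0)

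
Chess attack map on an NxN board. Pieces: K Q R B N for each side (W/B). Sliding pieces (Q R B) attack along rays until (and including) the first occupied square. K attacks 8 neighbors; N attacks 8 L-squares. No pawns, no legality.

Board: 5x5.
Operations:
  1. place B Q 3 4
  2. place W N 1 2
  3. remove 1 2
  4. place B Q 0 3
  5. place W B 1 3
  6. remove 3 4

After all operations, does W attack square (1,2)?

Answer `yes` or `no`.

Op 1: place BQ@(3,4)
Op 2: place WN@(1,2)
Op 3: remove (1,2)
Op 4: place BQ@(0,3)
Op 5: place WB@(1,3)
Op 6: remove (3,4)
Per-piece attacks for W:
  WB@(1,3): attacks (2,4) (2,2) (3,1) (4,0) (0,4) (0,2)
W attacks (1,2): no

Answer: no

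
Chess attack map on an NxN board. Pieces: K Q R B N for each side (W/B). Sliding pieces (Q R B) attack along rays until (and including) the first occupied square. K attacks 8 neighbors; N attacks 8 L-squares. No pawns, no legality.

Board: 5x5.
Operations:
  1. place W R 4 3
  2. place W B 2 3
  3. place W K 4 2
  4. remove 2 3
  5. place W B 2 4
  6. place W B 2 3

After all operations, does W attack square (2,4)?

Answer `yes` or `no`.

Op 1: place WR@(4,3)
Op 2: place WB@(2,3)
Op 3: place WK@(4,2)
Op 4: remove (2,3)
Op 5: place WB@(2,4)
Op 6: place WB@(2,3)
Per-piece attacks for W:
  WB@(2,3): attacks (3,4) (3,2) (4,1) (1,4) (1,2) (0,1)
  WB@(2,4): attacks (3,3) (4,2) (1,3) (0,2) [ray(1,-1) blocked at (4,2)]
  WK@(4,2): attacks (4,3) (4,1) (3,2) (3,3) (3,1)
  WR@(4,3): attacks (4,4) (4,2) (3,3) (2,3) [ray(0,-1) blocked at (4,2); ray(-1,0) blocked at (2,3)]
W attacks (2,4): no

Answer: no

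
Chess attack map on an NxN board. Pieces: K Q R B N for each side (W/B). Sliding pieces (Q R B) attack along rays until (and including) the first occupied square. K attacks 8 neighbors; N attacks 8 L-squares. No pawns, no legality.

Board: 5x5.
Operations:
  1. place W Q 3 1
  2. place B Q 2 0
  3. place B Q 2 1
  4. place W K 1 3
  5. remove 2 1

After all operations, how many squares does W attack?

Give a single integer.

Answer: 20

Derivation:
Op 1: place WQ@(3,1)
Op 2: place BQ@(2,0)
Op 3: place BQ@(2,1)
Op 4: place WK@(1,3)
Op 5: remove (2,1)
Per-piece attacks for W:
  WK@(1,3): attacks (1,4) (1,2) (2,3) (0,3) (2,4) (2,2) (0,4) (0,2)
  WQ@(3,1): attacks (3,2) (3,3) (3,4) (3,0) (4,1) (2,1) (1,1) (0,1) (4,2) (4,0) (2,2) (1,3) (2,0) [ray(-1,1) blocked at (1,3); ray(-1,-1) blocked at (2,0)]
Union (20 distinct): (0,1) (0,2) (0,3) (0,4) (1,1) (1,2) (1,3) (1,4) (2,0) (2,1) (2,2) (2,3) (2,4) (3,0) (3,2) (3,3) (3,4) (4,0) (4,1) (4,2)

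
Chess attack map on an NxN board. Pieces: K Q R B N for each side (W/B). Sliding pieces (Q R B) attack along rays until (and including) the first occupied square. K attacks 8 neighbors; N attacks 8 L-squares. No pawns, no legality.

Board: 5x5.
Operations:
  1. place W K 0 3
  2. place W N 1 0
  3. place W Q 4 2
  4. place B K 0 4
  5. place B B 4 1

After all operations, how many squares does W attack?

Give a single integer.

Answer: 14

Derivation:
Op 1: place WK@(0,3)
Op 2: place WN@(1,0)
Op 3: place WQ@(4,2)
Op 4: place BK@(0,4)
Op 5: place BB@(4,1)
Per-piece attacks for W:
  WK@(0,3): attacks (0,4) (0,2) (1,3) (1,4) (1,2)
  WN@(1,0): attacks (2,2) (3,1) (0,2)
  WQ@(4,2): attacks (4,3) (4,4) (4,1) (3,2) (2,2) (1,2) (0,2) (3,3) (2,4) (3,1) (2,0) [ray(0,-1) blocked at (4,1)]
Union (14 distinct): (0,2) (0,4) (1,2) (1,3) (1,4) (2,0) (2,2) (2,4) (3,1) (3,2) (3,3) (4,1) (4,3) (4,4)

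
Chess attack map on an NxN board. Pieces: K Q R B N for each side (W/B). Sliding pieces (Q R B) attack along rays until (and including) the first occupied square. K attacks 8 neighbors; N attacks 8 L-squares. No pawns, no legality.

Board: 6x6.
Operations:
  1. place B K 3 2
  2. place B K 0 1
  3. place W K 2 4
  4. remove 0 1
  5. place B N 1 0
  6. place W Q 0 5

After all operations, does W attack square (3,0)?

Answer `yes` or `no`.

Answer: no

Derivation:
Op 1: place BK@(3,2)
Op 2: place BK@(0,1)
Op 3: place WK@(2,4)
Op 4: remove (0,1)
Op 5: place BN@(1,0)
Op 6: place WQ@(0,5)
Per-piece attacks for W:
  WQ@(0,5): attacks (0,4) (0,3) (0,2) (0,1) (0,0) (1,5) (2,5) (3,5) (4,5) (5,5) (1,4) (2,3) (3,2) [ray(1,-1) blocked at (3,2)]
  WK@(2,4): attacks (2,5) (2,3) (3,4) (1,4) (3,5) (3,3) (1,5) (1,3)
W attacks (3,0): no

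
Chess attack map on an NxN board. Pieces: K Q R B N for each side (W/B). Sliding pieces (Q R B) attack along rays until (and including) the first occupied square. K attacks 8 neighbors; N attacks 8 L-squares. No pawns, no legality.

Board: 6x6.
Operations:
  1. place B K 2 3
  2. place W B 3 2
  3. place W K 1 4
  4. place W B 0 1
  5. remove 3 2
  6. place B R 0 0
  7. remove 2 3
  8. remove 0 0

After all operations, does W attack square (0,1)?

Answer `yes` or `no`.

Answer: no

Derivation:
Op 1: place BK@(2,3)
Op 2: place WB@(3,2)
Op 3: place WK@(1,4)
Op 4: place WB@(0,1)
Op 5: remove (3,2)
Op 6: place BR@(0,0)
Op 7: remove (2,3)
Op 8: remove (0,0)
Per-piece attacks for W:
  WB@(0,1): attacks (1,2) (2,3) (3,4) (4,5) (1,0)
  WK@(1,4): attacks (1,5) (1,3) (2,4) (0,4) (2,5) (2,3) (0,5) (0,3)
W attacks (0,1): no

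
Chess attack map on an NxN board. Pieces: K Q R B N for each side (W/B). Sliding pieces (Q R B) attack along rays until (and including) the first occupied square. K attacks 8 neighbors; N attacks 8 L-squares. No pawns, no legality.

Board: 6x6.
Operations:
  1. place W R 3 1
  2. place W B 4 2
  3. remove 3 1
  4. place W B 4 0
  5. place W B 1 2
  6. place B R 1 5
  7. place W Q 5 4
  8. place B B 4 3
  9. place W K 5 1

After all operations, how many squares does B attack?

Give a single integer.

Answer: 14

Derivation:
Op 1: place WR@(3,1)
Op 2: place WB@(4,2)
Op 3: remove (3,1)
Op 4: place WB@(4,0)
Op 5: place WB@(1,2)
Op 6: place BR@(1,5)
Op 7: place WQ@(5,4)
Op 8: place BB@(4,3)
Op 9: place WK@(5,1)
Per-piece attacks for B:
  BR@(1,5): attacks (1,4) (1,3) (1,2) (2,5) (3,5) (4,5) (5,5) (0,5) [ray(0,-1) blocked at (1,2)]
  BB@(4,3): attacks (5,4) (5,2) (3,4) (2,5) (3,2) (2,1) (1,0) [ray(1,1) blocked at (5,4)]
Union (14 distinct): (0,5) (1,0) (1,2) (1,3) (1,4) (2,1) (2,5) (3,2) (3,4) (3,5) (4,5) (5,2) (5,4) (5,5)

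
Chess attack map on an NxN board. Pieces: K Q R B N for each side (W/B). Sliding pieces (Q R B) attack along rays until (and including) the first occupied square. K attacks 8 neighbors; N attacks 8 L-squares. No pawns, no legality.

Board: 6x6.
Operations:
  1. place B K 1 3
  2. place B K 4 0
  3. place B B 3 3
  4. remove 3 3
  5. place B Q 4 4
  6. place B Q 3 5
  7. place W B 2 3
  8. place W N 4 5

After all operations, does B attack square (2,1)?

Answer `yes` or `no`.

Op 1: place BK@(1,3)
Op 2: place BK@(4,0)
Op 3: place BB@(3,3)
Op 4: remove (3,3)
Op 5: place BQ@(4,4)
Op 6: place BQ@(3,5)
Op 7: place WB@(2,3)
Op 8: place WN@(4,5)
Per-piece attacks for B:
  BK@(1,3): attacks (1,4) (1,2) (2,3) (0,3) (2,4) (2,2) (0,4) (0,2)
  BQ@(3,5): attacks (3,4) (3,3) (3,2) (3,1) (3,0) (4,5) (2,5) (1,5) (0,5) (4,4) (2,4) (1,3) [ray(1,0) blocked at (4,5); ray(1,-1) blocked at (4,4); ray(-1,-1) blocked at (1,3)]
  BK@(4,0): attacks (4,1) (5,0) (3,0) (5,1) (3,1)
  BQ@(4,4): attacks (4,5) (4,3) (4,2) (4,1) (4,0) (5,4) (3,4) (2,4) (1,4) (0,4) (5,5) (5,3) (3,5) (3,3) (2,2) (1,1) (0,0) [ray(0,1) blocked at (4,5); ray(0,-1) blocked at (4,0); ray(-1,1) blocked at (3,5)]
B attacks (2,1): no

Answer: no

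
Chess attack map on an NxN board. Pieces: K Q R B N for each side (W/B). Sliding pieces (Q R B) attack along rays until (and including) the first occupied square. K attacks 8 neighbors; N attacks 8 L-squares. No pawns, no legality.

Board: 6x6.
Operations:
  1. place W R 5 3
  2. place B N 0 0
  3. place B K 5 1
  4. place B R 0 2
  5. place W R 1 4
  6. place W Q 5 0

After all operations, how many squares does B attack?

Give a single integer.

Op 1: place WR@(5,3)
Op 2: place BN@(0,0)
Op 3: place BK@(5,1)
Op 4: place BR@(0,2)
Op 5: place WR@(1,4)
Op 6: place WQ@(5,0)
Per-piece attacks for B:
  BN@(0,0): attacks (1,2) (2,1)
  BR@(0,2): attacks (0,3) (0,4) (0,5) (0,1) (0,0) (1,2) (2,2) (3,2) (4,2) (5,2) [ray(0,-1) blocked at (0,0)]
  BK@(5,1): attacks (5,2) (5,0) (4,1) (4,2) (4,0)
Union (14 distinct): (0,0) (0,1) (0,3) (0,4) (0,5) (1,2) (2,1) (2,2) (3,2) (4,0) (4,1) (4,2) (5,0) (5,2)

Answer: 14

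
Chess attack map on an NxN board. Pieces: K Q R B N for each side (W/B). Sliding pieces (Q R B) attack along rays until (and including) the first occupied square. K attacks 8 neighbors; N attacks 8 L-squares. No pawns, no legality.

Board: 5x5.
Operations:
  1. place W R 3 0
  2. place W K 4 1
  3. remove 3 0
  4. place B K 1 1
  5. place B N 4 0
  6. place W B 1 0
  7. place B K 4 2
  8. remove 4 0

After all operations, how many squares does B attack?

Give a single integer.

Op 1: place WR@(3,0)
Op 2: place WK@(4,1)
Op 3: remove (3,0)
Op 4: place BK@(1,1)
Op 5: place BN@(4,0)
Op 6: place WB@(1,0)
Op 7: place BK@(4,2)
Op 8: remove (4,0)
Per-piece attacks for B:
  BK@(1,1): attacks (1,2) (1,0) (2,1) (0,1) (2,2) (2,0) (0,2) (0,0)
  BK@(4,2): attacks (4,3) (4,1) (3,2) (3,3) (3,1)
Union (13 distinct): (0,0) (0,1) (0,2) (1,0) (1,2) (2,0) (2,1) (2,2) (3,1) (3,2) (3,3) (4,1) (4,3)

Answer: 13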